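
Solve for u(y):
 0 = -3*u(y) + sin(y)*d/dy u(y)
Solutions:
 u(y) = C1*(cos(y) - 1)^(3/2)/(cos(y) + 1)^(3/2)


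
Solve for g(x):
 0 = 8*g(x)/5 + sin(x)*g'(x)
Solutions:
 g(x) = C1*(cos(x) + 1)^(4/5)/(cos(x) - 1)^(4/5)


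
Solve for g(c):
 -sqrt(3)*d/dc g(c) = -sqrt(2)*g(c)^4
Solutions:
 g(c) = (-1/(C1 + sqrt(6)*c))^(1/3)
 g(c) = (-1/(C1 + sqrt(6)*c))^(1/3)*(-1 - sqrt(3)*I)/2
 g(c) = (-1/(C1 + sqrt(6)*c))^(1/3)*(-1 + sqrt(3)*I)/2


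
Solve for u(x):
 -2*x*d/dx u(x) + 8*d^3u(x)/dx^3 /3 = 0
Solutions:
 u(x) = C1 + Integral(C2*airyai(6^(1/3)*x/2) + C3*airybi(6^(1/3)*x/2), x)


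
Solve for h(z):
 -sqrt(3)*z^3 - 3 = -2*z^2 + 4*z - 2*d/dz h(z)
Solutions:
 h(z) = C1 + sqrt(3)*z^4/8 - z^3/3 + z^2 + 3*z/2


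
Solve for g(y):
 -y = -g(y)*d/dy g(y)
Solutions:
 g(y) = -sqrt(C1 + y^2)
 g(y) = sqrt(C1 + y^2)


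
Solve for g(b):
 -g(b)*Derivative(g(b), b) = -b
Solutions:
 g(b) = -sqrt(C1 + b^2)
 g(b) = sqrt(C1 + b^2)


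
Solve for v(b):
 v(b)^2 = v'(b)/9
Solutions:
 v(b) = -1/(C1 + 9*b)


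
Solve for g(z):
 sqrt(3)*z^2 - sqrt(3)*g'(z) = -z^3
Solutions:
 g(z) = C1 + sqrt(3)*z^4/12 + z^3/3


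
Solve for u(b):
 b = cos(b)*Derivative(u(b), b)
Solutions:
 u(b) = C1 + Integral(b/cos(b), b)


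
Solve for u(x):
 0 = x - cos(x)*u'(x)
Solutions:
 u(x) = C1 + Integral(x/cos(x), x)


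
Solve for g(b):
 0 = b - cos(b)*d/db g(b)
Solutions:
 g(b) = C1 + Integral(b/cos(b), b)


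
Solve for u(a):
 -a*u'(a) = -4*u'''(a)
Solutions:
 u(a) = C1 + Integral(C2*airyai(2^(1/3)*a/2) + C3*airybi(2^(1/3)*a/2), a)


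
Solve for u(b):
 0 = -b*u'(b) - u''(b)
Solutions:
 u(b) = C1 + C2*erf(sqrt(2)*b/2)


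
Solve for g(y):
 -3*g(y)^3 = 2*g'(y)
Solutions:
 g(y) = -sqrt(-1/(C1 - 3*y))
 g(y) = sqrt(-1/(C1 - 3*y))


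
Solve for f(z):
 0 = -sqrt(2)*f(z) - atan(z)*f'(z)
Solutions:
 f(z) = C1*exp(-sqrt(2)*Integral(1/atan(z), z))


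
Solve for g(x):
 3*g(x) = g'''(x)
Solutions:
 g(x) = C3*exp(3^(1/3)*x) + (C1*sin(3^(5/6)*x/2) + C2*cos(3^(5/6)*x/2))*exp(-3^(1/3)*x/2)


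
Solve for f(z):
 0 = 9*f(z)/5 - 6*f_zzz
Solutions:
 f(z) = C3*exp(10^(2/3)*3^(1/3)*z/10) + (C1*sin(10^(2/3)*3^(5/6)*z/20) + C2*cos(10^(2/3)*3^(5/6)*z/20))*exp(-10^(2/3)*3^(1/3)*z/20)


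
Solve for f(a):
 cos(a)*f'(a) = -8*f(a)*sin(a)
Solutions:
 f(a) = C1*cos(a)^8


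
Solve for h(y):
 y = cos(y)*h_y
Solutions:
 h(y) = C1 + Integral(y/cos(y), y)


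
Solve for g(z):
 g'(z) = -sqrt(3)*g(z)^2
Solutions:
 g(z) = 1/(C1 + sqrt(3)*z)


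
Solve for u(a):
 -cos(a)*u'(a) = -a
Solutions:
 u(a) = C1 + Integral(a/cos(a), a)


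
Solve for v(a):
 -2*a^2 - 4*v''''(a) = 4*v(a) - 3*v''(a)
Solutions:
 v(a) = -a^2/2 + (C1*sin(a*sin(atan(sqrt(55)/3)/2)) + C2*cos(a*sin(atan(sqrt(55)/3)/2)))*exp(-a*cos(atan(sqrt(55)/3)/2)) + (C3*sin(a*sin(atan(sqrt(55)/3)/2)) + C4*cos(a*sin(atan(sqrt(55)/3)/2)))*exp(a*cos(atan(sqrt(55)/3)/2)) - 3/4


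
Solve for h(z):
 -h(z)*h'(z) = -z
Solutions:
 h(z) = -sqrt(C1 + z^2)
 h(z) = sqrt(C1 + z^2)


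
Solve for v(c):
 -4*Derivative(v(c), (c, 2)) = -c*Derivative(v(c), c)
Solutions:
 v(c) = C1 + C2*erfi(sqrt(2)*c/4)


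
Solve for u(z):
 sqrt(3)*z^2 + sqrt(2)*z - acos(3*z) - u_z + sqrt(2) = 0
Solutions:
 u(z) = C1 + sqrt(3)*z^3/3 + sqrt(2)*z^2/2 - z*acos(3*z) + sqrt(2)*z + sqrt(1 - 9*z^2)/3


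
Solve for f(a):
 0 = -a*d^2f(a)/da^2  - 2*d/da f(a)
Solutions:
 f(a) = C1 + C2/a


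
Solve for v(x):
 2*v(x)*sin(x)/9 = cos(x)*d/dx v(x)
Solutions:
 v(x) = C1/cos(x)^(2/9)


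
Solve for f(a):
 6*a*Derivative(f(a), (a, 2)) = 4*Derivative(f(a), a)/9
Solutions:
 f(a) = C1 + C2*a^(29/27)


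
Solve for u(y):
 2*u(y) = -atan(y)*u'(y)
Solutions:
 u(y) = C1*exp(-2*Integral(1/atan(y), y))


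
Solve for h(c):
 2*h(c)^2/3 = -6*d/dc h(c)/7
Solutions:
 h(c) = 9/(C1 + 7*c)


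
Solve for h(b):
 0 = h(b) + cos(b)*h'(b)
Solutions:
 h(b) = C1*sqrt(sin(b) - 1)/sqrt(sin(b) + 1)


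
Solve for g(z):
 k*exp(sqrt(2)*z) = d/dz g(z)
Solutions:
 g(z) = C1 + sqrt(2)*k*exp(sqrt(2)*z)/2


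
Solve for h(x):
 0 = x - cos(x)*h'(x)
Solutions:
 h(x) = C1 + Integral(x/cos(x), x)


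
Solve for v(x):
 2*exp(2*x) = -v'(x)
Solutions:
 v(x) = C1 - exp(2*x)


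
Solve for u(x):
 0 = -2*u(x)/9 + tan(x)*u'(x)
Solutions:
 u(x) = C1*sin(x)^(2/9)


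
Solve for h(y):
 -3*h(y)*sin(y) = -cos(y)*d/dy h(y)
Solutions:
 h(y) = C1/cos(y)^3


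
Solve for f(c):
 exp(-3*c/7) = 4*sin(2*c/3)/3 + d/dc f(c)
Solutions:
 f(c) = C1 + 2*cos(2*c/3) - 7*exp(-3*c/7)/3


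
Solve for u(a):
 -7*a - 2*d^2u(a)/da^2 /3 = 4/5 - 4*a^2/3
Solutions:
 u(a) = C1 + C2*a + a^4/6 - 7*a^3/4 - 3*a^2/5


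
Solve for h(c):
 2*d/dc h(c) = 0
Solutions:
 h(c) = C1


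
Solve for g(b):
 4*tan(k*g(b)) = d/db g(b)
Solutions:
 g(b) = Piecewise((-asin(exp(C1*k + 4*b*k))/k + pi/k, Ne(k, 0)), (nan, True))
 g(b) = Piecewise((asin(exp(C1*k + 4*b*k))/k, Ne(k, 0)), (nan, True))


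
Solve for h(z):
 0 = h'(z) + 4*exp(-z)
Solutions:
 h(z) = C1 + 4*exp(-z)


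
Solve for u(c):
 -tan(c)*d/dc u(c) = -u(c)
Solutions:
 u(c) = C1*sin(c)


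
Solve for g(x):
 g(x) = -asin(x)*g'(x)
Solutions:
 g(x) = C1*exp(-Integral(1/asin(x), x))


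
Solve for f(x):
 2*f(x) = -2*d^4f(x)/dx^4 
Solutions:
 f(x) = (C1*sin(sqrt(2)*x/2) + C2*cos(sqrt(2)*x/2))*exp(-sqrt(2)*x/2) + (C3*sin(sqrt(2)*x/2) + C4*cos(sqrt(2)*x/2))*exp(sqrt(2)*x/2)


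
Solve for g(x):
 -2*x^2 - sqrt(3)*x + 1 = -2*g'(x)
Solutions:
 g(x) = C1 + x^3/3 + sqrt(3)*x^2/4 - x/2


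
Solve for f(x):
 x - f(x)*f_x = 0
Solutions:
 f(x) = -sqrt(C1 + x^2)
 f(x) = sqrt(C1 + x^2)


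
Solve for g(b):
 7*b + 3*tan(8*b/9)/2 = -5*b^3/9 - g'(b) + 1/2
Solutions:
 g(b) = C1 - 5*b^4/36 - 7*b^2/2 + b/2 + 27*log(cos(8*b/9))/16


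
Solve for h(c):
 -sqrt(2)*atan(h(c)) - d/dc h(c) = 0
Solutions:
 Integral(1/atan(_y), (_y, h(c))) = C1 - sqrt(2)*c


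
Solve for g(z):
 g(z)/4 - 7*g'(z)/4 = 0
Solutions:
 g(z) = C1*exp(z/7)


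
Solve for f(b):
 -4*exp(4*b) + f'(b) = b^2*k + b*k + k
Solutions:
 f(b) = C1 + b^3*k/3 + b^2*k/2 + b*k + exp(4*b)


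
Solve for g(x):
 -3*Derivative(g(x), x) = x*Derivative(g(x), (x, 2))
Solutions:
 g(x) = C1 + C2/x^2


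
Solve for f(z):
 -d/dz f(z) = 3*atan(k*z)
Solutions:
 f(z) = C1 - 3*Piecewise((z*atan(k*z) - log(k^2*z^2 + 1)/(2*k), Ne(k, 0)), (0, True))


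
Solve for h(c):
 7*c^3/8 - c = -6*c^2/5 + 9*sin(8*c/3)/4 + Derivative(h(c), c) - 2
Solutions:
 h(c) = C1 + 7*c^4/32 + 2*c^3/5 - c^2/2 + 2*c + 27*cos(8*c/3)/32


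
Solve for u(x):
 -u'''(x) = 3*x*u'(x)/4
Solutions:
 u(x) = C1 + Integral(C2*airyai(-6^(1/3)*x/2) + C3*airybi(-6^(1/3)*x/2), x)


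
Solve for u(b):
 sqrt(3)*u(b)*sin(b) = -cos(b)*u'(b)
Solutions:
 u(b) = C1*cos(b)^(sqrt(3))


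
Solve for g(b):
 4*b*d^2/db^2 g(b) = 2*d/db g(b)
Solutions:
 g(b) = C1 + C2*b^(3/2)


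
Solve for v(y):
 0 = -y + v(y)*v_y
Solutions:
 v(y) = -sqrt(C1 + y^2)
 v(y) = sqrt(C1 + y^2)


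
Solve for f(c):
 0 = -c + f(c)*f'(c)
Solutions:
 f(c) = -sqrt(C1 + c^2)
 f(c) = sqrt(C1 + c^2)


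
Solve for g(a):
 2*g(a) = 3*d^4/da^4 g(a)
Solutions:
 g(a) = C1*exp(-2^(1/4)*3^(3/4)*a/3) + C2*exp(2^(1/4)*3^(3/4)*a/3) + C3*sin(2^(1/4)*3^(3/4)*a/3) + C4*cos(2^(1/4)*3^(3/4)*a/3)


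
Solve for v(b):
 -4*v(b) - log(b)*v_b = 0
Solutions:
 v(b) = C1*exp(-4*Integral(1/log(b), b))


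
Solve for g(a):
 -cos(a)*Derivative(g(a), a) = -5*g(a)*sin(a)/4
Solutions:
 g(a) = C1/cos(a)^(5/4)


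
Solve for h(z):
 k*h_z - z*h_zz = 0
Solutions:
 h(z) = C1 + z^(re(k) + 1)*(C2*sin(log(z)*Abs(im(k))) + C3*cos(log(z)*im(k)))


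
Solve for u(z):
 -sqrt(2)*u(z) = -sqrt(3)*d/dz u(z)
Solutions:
 u(z) = C1*exp(sqrt(6)*z/3)


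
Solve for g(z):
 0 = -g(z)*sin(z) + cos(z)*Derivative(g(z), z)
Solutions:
 g(z) = C1/cos(z)


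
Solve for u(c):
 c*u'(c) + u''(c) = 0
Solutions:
 u(c) = C1 + C2*erf(sqrt(2)*c/2)


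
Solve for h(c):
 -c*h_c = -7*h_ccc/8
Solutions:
 h(c) = C1 + Integral(C2*airyai(2*7^(2/3)*c/7) + C3*airybi(2*7^(2/3)*c/7), c)


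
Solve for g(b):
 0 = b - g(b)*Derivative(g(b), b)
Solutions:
 g(b) = -sqrt(C1 + b^2)
 g(b) = sqrt(C1 + b^2)


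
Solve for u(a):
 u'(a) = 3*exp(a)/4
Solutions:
 u(a) = C1 + 3*exp(a)/4


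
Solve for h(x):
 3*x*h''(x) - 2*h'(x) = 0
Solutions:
 h(x) = C1 + C2*x^(5/3)


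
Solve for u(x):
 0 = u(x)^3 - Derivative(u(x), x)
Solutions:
 u(x) = -sqrt(2)*sqrt(-1/(C1 + x))/2
 u(x) = sqrt(2)*sqrt(-1/(C1 + x))/2


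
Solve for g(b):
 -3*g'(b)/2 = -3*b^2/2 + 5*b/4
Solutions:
 g(b) = C1 + b^3/3 - 5*b^2/12


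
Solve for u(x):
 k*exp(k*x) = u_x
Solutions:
 u(x) = C1 + exp(k*x)


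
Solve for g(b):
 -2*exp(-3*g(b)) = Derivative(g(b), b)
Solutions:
 g(b) = log(C1 - 6*b)/3
 g(b) = log((-3^(1/3) - 3^(5/6)*I)*(C1 - 2*b)^(1/3)/2)
 g(b) = log((-3^(1/3) + 3^(5/6)*I)*(C1 - 2*b)^(1/3)/2)


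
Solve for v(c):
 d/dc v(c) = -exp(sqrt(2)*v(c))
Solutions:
 v(c) = sqrt(2)*(2*log(1/(C1 + c)) - log(2))/4


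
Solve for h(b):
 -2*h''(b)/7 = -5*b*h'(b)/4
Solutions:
 h(b) = C1 + C2*erfi(sqrt(35)*b/4)


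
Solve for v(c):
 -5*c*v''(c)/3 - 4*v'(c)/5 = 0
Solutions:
 v(c) = C1 + C2*c^(13/25)


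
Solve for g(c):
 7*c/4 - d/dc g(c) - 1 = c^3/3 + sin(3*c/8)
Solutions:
 g(c) = C1 - c^4/12 + 7*c^2/8 - c + 8*cos(3*c/8)/3


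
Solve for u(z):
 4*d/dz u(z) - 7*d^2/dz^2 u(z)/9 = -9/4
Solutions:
 u(z) = C1 + C2*exp(36*z/7) - 9*z/16


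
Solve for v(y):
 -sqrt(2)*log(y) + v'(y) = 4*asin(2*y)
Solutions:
 v(y) = C1 + sqrt(2)*y*(log(y) - 1) + 4*y*asin(2*y) + 2*sqrt(1 - 4*y^2)


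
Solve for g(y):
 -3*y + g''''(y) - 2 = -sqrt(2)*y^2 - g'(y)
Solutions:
 g(y) = C1 + C4*exp(-y) - sqrt(2)*y^3/3 + 3*y^2/2 + 2*y + (C2*sin(sqrt(3)*y/2) + C3*cos(sqrt(3)*y/2))*exp(y/2)


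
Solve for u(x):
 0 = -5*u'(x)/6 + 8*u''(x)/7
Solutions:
 u(x) = C1 + C2*exp(35*x/48)


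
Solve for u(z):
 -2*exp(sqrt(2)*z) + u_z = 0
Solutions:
 u(z) = C1 + sqrt(2)*exp(sqrt(2)*z)


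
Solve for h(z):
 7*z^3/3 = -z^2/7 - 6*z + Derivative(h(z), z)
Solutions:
 h(z) = C1 + 7*z^4/12 + z^3/21 + 3*z^2


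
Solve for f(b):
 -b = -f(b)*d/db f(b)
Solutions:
 f(b) = -sqrt(C1 + b^2)
 f(b) = sqrt(C1 + b^2)


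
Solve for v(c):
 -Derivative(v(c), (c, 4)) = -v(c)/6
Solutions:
 v(c) = C1*exp(-6^(3/4)*c/6) + C2*exp(6^(3/4)*c/6) + C3*sin(6^(3/4)*c/6) + C4*cos(6^(3/4)*c/6)


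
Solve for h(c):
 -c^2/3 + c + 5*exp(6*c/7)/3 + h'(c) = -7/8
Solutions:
 h(c) = C1 + c^3/9 - c^2/2 - 7*c/8 - 35*exp(6*c/7)/18


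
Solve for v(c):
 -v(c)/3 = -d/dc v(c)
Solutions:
 v(c) = C1*exp(c/3)


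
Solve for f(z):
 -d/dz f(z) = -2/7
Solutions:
 f(z) = C1 + 2*z/7


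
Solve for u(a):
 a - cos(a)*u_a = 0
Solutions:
 u(a) = C1 + Integral(a/cos(a), a)


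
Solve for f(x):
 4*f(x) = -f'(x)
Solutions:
 f(x) = C1*exp(-4*x)


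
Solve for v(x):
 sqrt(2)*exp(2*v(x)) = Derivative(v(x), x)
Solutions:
 v(x) = log(-sqrt(-1/(C1 + sqrt(2)*x))) - log(2)/2
 v(x) = log(-1/(C1 + sqrt(2)*x))/2 - log(2)/2


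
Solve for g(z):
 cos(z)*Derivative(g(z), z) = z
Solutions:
 g(z) = C1 + Integral(z/cos(z), z)


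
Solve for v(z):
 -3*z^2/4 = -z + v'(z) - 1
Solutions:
 v(z) = C1 - z^3/4 + z^2/2 + z


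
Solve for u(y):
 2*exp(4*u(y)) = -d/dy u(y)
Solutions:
 u(y) = log(-I*(1/(C1 + 8*y))^(1/4))
 u(y) = log(I*(1/(C1 + 8*y))^(1/4))
 u(y) = log(-(1/(C1 + 8*y))^(1/4))
 u(y) = log(1/(C1 + 8*y))/4


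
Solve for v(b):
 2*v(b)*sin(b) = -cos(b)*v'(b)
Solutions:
 v(b) = C1*cos(b)^2


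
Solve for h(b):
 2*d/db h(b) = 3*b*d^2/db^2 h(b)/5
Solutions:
 h(b) = C1 + C2*b^(13/3)


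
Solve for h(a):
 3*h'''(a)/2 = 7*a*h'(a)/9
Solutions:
 h(a) = C1 + Integral(C2*airyai(14^(1/3)*a/3) + C3*airybi(14^(1/3)*a/3), a)


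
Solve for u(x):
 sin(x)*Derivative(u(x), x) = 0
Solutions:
 u(x) = C1


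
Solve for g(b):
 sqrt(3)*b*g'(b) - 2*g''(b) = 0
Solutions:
 g(b) = C1 + C2*erfi(3^(1/4)*b/2)


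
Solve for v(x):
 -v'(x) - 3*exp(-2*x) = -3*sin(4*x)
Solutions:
 v(x) = C1 - 3*cos(4*x)/4 + 3*exp(-2*x)/2


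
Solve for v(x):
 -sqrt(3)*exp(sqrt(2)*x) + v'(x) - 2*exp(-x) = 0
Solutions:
 v(x) = C1 + sqrt(6)*exp(sqrt(2)*x)/2 - 2*exp(-x)


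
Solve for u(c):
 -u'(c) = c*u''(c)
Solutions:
 u(c) = C1 + C2*log(c)


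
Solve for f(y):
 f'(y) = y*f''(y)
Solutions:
 f(y) = C1 + C2*y^2


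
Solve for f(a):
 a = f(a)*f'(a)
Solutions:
 f(a) = -sqrt(C1 + a^2)
 f(a) = sqrt(C1 + a^2)


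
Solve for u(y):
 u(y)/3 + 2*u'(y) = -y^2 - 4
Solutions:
 u(y) = C1*exp(-y/6) - 3*y^2 + 36*y - 228


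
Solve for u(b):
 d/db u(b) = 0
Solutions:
 u(b) = C1


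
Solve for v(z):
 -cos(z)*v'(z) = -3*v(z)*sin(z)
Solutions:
 v(z) = C1/cos(z)^3


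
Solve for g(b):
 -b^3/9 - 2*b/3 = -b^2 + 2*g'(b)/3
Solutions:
 g(b) = C1 - b^4/24 + b^3/2 - b^2/2


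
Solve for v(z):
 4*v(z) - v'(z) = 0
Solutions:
 v(z) = C1*exp(4*z)


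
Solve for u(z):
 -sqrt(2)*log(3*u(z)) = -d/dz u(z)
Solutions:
 -sqrt(2)*Integral(1/(log(_y) + log(3)), (_y, u(z)))/2 = C1 - z


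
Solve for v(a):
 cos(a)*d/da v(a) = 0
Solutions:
 v(a) = C1


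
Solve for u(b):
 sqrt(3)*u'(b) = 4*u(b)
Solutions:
 u(b) = C1*exp(4*sqrt(3)*b/3)


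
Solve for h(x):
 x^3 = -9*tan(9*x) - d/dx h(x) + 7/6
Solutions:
 h(x) = C1 - x^4/4 + 7*x/6 + log(cos(9*x))


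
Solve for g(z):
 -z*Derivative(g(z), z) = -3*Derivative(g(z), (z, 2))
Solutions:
 g(z) = C1 + C2*erfi(sqrt(6)*z/6)


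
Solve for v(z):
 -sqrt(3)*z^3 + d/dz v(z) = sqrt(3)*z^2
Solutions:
 v(z) = C1 + sqrt(3)*z^4/4 + sqrt(3)*z^3/3


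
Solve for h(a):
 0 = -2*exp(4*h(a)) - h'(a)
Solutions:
 h(a) = log(-I*(1/(C1 + 8*a))^(1/4))
 h(a) = log(I*(1/(C1 + 8*a))^(1/4))
 h(a) = log(-(1/(C1 + 8*a))^(1/4))
 h(a) = log(1/(C1 + 8*a))/4


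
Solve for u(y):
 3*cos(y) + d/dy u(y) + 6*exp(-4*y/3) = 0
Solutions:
 u(y) = C1 - 3*sin(y) + 9*exp(-4*y/3)/2


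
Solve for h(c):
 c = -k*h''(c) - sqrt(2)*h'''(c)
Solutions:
 h(c) = C1 + C2*c + C3*exp(-sqrt(2)*c*k/2) - c^3/(6*k) + sqrt(2)*c^2/(2*k^2)


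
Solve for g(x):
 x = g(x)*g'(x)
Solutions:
 g(x) = -sqrt(C1 + x^2)
 g(x) = sqrt(C1 + x^2)


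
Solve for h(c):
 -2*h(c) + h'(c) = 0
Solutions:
 h(c) = C1*exp(2*c)


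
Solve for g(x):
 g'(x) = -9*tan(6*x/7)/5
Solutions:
 g(x) = C1 + 21*log(cos(6*x/7))/10


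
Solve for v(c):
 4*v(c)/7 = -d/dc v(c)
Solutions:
 v(c) = C1*exp(-4*c/7)


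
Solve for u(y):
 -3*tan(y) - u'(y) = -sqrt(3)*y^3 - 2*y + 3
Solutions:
 u(y) = C1 + sqrt(3)*y^4/4 + y^2 - 3*y + 3*log(cos(y))


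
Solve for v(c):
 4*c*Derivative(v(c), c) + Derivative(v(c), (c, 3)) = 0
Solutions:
 v(c) = C1 + Integral(C2*airyai(-2^(2/3)*c) + C3*airybi(-2^(2/3)*c), c)


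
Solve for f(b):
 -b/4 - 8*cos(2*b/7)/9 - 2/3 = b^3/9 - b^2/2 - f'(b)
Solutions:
 f(b) = C1 + b^4/36 - b^3/6 + b^2/8 + 2*b/3 + 28*sin(2*b/7)/9


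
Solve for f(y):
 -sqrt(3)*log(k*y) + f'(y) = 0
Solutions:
 f(y) = C1 + sqrt(3)*y*log(k*y) - sqrt(3)*y


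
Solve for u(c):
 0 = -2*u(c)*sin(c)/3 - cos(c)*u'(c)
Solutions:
 u(c) = C1*cos(c)^(2/3)


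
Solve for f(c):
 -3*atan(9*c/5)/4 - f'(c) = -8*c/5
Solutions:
 f(c) = C1 + 4*c^2/5 - 3*c*atan(9*c/5)/4 + 5*log(81*c^2 + 25)/24


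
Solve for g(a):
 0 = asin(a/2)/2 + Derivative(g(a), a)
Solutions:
 g(a) = C1 - a*asin(a/2)/2 - sqrt(4 - a^2)/2


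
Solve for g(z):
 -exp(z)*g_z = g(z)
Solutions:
 g(z) = C1*exp(exp(-z))


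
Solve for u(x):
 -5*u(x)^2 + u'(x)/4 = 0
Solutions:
 u(x) = -1/(C1 + 20*x)


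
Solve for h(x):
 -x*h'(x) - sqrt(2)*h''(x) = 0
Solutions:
 h(x) = C1 + C2*erf(2^(1/4)*x/2)


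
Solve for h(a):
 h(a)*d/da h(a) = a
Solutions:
 h(a) = -sqrt(C1 + a^2)
 h(a) = sqrt(C1 + a^2)


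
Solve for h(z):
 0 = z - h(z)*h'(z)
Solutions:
 h(z) = -sqrt(C1 + z^2)
 h(z) = sqrt(C1 + z^2)


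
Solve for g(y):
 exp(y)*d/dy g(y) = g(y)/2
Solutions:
 g(y) = C1*exp(-exp(-y)/2)


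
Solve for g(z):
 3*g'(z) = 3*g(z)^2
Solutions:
 g(z) = -1/(C1 + z)


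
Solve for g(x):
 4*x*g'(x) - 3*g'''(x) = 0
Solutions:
 g(x) = C1 + Integral(C2*airyai(6^(2/3)*x/3) + C3*airybi(6^(2/3)*x/3), x)


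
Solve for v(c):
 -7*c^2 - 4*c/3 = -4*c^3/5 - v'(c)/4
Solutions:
 v(c) = C1 - 4*c^4/5 + 28*c^3/3 + 8*c^2/3


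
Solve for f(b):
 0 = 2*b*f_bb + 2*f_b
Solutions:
 f(b) = C1 + C2*log(b)


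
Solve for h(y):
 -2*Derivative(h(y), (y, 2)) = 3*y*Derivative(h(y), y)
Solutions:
 h(y) = C1 + C2*erf(sqrt(3)*y/2)


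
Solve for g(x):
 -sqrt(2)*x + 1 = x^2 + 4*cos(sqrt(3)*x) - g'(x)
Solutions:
 g(x) = C1 + x^3/3 + sqrt(2)*x^2/2 - x + 4*sqrt(3)*sin(sqrt(3)*x)/3


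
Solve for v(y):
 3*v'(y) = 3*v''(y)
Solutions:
 v(y) = C1 + C2*exp(y)


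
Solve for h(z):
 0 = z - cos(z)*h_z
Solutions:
 h(z) = C1 + Integral(z/cos(z), z)


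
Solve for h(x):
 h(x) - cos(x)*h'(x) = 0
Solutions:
 h(x) = C1*sqrt(sin(x) + 1)/sqrt(sin(x) - 1)


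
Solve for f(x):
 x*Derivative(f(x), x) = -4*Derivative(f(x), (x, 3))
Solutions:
 f(x) = C1 + Integral(C2*airyai(-2^(1/3)*x/2) + C3*airybi(-2^(1/3)*x/2), x)


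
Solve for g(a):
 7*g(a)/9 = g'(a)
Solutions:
 g(a) = C1*exp(7*a/9)


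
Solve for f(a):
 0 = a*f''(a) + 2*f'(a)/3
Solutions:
 f(a) = C1 + C2*a^(1/3)


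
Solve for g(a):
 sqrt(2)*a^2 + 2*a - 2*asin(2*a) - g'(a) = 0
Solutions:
 g(a) = C1 + sqrt(2)*a^3/3 + a^2 - 2*a*asin(2*a) - sqrt(1 - 4*a^2)


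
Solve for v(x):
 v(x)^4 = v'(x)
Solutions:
 v(x) = (-1/(C1 + 3*x))^(1/3)
 v(x) = (-1/(C1 + x))^(1/3)*(-3^(2/3) - 3*3^(1/6)*I)/6
 v(x) = (-1/(C1 + x))^(1/3)*(-3^(2/3) + 3*3^(1/6)*I)/6


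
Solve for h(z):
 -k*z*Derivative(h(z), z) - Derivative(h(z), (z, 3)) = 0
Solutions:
 h(z) = C1 + Integral(C2*airyai(z*(-k)^(1/3)) + C3*airybi(z*(-k)^(1/3)), z)


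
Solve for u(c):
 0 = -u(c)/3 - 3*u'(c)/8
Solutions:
 u(c) = C1*exp(-8*c/9)


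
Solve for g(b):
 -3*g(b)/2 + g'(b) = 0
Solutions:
 g(b) = C1*exp(3*b/2)


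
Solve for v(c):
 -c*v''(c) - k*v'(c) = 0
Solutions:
 v(c) = C1 + c^(1 - re(k))*(C2*sin(log(c)*Abs(im(k))) + C3*cos(log(c)*im(k)))


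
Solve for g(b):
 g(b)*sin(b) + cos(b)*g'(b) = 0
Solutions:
 g(b) = C1*cos(b)


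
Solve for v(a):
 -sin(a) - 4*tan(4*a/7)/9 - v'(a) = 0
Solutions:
 v(a) = C1 + 7*log(cos(4*a/7))/9 + cos(a)


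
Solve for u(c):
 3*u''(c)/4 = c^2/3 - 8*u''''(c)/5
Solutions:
 u(c) = C1 + C2*c + C3*sin(sqrt(30)*c/8) + C4*cos(sqrt(30)*c/8) + c^4/27 - 128*c^2/135


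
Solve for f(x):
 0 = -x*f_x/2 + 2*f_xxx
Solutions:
 f(x) = C1 + Integral(C2*airyai(2^(1/3)*x/2) + C3*airybi(2^(1/3)*x/2), x)


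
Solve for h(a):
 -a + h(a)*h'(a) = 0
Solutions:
 h(a) = -sqrt(C1 + a^2)
 h(a) = sqrt(C1 + a^2)


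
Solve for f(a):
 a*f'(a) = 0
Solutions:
 f(a) = C1


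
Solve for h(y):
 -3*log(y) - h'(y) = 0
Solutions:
 h(y) = C1 - 3*y*log(y) + 3*y


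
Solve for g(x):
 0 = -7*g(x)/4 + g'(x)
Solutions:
 g(x) = C1*exp(7*x/4)


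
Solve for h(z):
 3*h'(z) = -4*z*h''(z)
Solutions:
 h(z) = C1 + C2*z^(1/4)


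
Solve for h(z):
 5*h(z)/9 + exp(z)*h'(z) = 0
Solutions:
 h(z) = C1*exp(5*exp(-z)/9)


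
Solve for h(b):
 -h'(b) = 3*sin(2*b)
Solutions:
 h(b) = C1 + 3*cos(2*b)/2


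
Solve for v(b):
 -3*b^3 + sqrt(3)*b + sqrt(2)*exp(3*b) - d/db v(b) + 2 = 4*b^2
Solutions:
 v(b) = C1 - 3*b^4/4 - 4*b^3/3 + sqrt(3)*b^2/2 + 2*b + sqrt(2)*exp(3*b)/3


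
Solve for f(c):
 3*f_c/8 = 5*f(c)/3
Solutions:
 f(c) = C1*exp(40*c/9)


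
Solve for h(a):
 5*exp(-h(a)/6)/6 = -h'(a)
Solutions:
 h(a) = 6*log(C1 - 5*a/36)


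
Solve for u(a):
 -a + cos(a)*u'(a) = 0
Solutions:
 u(a) = C1 + Integral(a/cos(a), a)


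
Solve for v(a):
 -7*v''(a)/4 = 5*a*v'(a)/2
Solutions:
 v(a) = C1 + C2*erf(sqrt(35)*a/7)


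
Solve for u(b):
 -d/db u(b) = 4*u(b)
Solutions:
 u(b) = C1*exp(-4*b)


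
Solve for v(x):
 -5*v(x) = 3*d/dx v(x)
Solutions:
 v(x) = C1*exp(-5*x/3)


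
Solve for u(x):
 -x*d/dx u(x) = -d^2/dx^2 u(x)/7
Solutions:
 u(x) = C1 + C2*erfi(sqrt(14)*x/2)


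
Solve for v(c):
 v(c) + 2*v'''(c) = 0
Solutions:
 v(c) = C3*exp(-2^(2/3)*c/2) + (C1*sin(2^(2/3)*sqrt(3)*c/4) + C2*cos(2^(2/3)*sqrt(3)*c/4))*exp(2^(2/3)*c/4)


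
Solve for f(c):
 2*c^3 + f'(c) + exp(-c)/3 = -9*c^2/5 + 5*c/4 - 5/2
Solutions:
 f(c) = C1 - c^4/2 - 3*c^3/5 + 5*c^2/8 - 5*c/2 + exp(-c)/3


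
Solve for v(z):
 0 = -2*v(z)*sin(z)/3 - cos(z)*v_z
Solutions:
 v(z) = C1*cos(z)^(2/3)


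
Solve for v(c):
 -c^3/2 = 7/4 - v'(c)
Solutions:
 v(c) = C1 + c^4/8 + 7*c/4


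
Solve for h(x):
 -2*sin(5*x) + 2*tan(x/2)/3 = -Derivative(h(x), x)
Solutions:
 h(x) = C1 + 4*log(cos(x/2))/3 - 2*cos(5*x)/5


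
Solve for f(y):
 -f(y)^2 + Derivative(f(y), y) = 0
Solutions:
 f(y) = -1/(C1 + y)


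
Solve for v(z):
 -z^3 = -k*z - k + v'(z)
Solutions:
 v(z) = C1 + k*z^2/2 + k*z - z^4/4


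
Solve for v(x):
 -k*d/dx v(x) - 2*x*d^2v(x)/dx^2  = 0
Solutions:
 v(x) = C1 + x^(1 - re(k)/2)*(C2*sin(log(x)*Abs(im(k))/2) + C3*cos(log(x)*im(k)/2))


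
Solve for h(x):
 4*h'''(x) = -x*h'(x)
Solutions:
 h(x) = C1 + Integral(C2*airyai(-2^(1/3)*x/2) + C3*airybi(-2^(1/3)*x/2), x)


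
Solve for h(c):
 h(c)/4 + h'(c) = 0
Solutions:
 h(c) = C1*exp(-c/4)


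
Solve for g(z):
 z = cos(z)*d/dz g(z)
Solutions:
 g(z) = C1 + Integral(z/cos(z), z)


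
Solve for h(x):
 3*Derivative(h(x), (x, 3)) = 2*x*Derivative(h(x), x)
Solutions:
 h(x) = C1 + Integral(C2*airyai(2^(1/3)*3^(2/3)*x/3) + C3*airybi(2^(1/3)*3^(2/3)*x/3), x)


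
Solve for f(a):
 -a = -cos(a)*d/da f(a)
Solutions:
 f(a) = C1 + Integral(a/cos(a), a)


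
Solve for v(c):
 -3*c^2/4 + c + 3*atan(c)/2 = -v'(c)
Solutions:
 v(c) = C1 + c^3/4 - c^2/2 - 3*c*atan(c)/2 + 3*log(c^2 + 1)/4


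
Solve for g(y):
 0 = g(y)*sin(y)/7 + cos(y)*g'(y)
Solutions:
 g(y) = C1*cos(y)^(1/7)


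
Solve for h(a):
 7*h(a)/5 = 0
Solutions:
 h(a) = 0


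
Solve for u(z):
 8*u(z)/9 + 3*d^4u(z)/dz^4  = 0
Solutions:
 u(z) = (C1*sin(6^(1/4)*z/3) + C2*cos(6^(1/4)*z/3))*exp(-6^(1/4)*z/3) + (C3*sin(6^(1/4)*z/3) + C4*cos(6^(1/4)*z/3))*exp(6^(1/4)*z/3)


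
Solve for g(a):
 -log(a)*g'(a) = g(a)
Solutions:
 g(a) = C1*exp(-Integral(1/log(a), a))


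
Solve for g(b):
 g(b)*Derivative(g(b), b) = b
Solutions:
 g(b) = -sqrt(C1 + b^2)
 g(b) = sqrt(C1 + b^2)


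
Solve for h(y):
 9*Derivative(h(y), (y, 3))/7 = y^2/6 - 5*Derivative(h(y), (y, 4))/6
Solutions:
 h(y) = C1 + C2*y + C3*y^2 + C4*exp(-54*y/35) + 7*y^5/3240 - 245*y^4/34992 + 8575*y^3/472392


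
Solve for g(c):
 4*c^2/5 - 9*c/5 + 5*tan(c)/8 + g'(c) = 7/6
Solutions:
 g(c) = C1 - 4*c^3/15 + 9*c^2/10 + 7*c/6 + 5*log(cos(c))/8


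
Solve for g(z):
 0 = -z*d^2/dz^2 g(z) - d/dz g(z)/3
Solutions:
 g(z) = C1 + C2*z^(2/3)


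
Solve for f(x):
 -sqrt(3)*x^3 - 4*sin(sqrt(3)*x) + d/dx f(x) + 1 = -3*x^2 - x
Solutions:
 f(x) = C1 + sqrt(3)*x^4/4 - x^3 - x^2/2 - x - 4*sqrt(3)*cos(sqrt(3)*x)/3


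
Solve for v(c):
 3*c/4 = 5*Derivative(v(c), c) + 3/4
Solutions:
 v(c) = C1 + 3*c^2/40 - 3*c/20


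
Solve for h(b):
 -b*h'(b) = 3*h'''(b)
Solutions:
 h(b) = C1 + Integral(C2*airyai(-3^(2/3)*b/3) + C3*airybi(-3^(2/3)*b/3), b)


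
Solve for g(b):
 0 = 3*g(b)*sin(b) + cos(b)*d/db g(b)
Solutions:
 g(b) = C1*cos(b)^3


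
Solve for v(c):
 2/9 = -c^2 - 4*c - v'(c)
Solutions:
 v(c) = C1 - c^3/3 - 2*c^2 - 2*c/9


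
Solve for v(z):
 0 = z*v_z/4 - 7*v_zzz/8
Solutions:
 v(z) = C1 + Integral(C2*airyai(2^(1/3)*7^(2/3)*z/7) + C3*airybi(2^(1/3)*7^(2/3)*z/7), z)


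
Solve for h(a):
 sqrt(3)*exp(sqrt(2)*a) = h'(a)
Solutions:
 h(a) = C1 + sqrt(6)*exp(sqrt(2)*a)/2


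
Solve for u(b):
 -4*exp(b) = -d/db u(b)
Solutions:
 u(b) = C1 + 4*exp(b)


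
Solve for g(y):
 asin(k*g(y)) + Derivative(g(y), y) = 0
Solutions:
 Integral(1/asin(_y*k), (_y, g(y))) = C1 - y


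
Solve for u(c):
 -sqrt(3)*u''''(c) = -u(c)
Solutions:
 u(c) = C1*exp(-3^(7/8)*c/3) + C2*exp(3^(7/8)*c/3) + C3*sin(3^(7/8)*c/3) + C4*cos(3^(7/8)*c/3)


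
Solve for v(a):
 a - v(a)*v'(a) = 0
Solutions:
 v(a) = -sqrt(C1 + a^2)
 v(a) = sqrt(C1 + a^2)


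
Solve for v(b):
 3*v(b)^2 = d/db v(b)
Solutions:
 v(b) = -1/(C1 + 3*b)


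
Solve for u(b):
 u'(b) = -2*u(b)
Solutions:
 u(b) = C1*exp(-2*b)


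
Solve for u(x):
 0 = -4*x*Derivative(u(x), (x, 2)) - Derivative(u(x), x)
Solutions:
 u(x) = C1 + C2*x^(3/4)


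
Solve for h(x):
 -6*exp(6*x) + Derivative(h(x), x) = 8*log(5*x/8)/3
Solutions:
 h(x) = C1 + 8*x*log(x)/3 + x*(-8*log(2) - 8/3 + 8*log(5)/3) + exp(6*x)


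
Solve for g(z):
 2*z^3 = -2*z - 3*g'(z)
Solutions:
 g(z) = C1 - z^4/6 - z^2/3


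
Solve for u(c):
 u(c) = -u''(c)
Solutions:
 u(c) = C1*sin(c) + C2*cos(c)


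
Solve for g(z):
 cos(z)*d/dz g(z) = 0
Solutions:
 g(z) = C1


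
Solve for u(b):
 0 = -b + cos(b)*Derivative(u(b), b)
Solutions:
 u(b) = C1 + Integral(b/cos(b), b)


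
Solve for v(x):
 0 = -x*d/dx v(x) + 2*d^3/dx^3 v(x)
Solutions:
 v(x) = C1 + Integral(C2*airyai(2^(2/3)*x/2) + C3*airybi(2^(2/3)*x/2), x)


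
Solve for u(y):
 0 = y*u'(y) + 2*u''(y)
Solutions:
 u(y) = C1 + C2*erf(y/2)


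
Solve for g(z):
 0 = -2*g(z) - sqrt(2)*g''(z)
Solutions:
 g(z) = C1*sin(2^(1/4)*z) + C2*cos(2^(1/4)*z)


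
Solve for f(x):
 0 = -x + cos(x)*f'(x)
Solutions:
 f(x) = C1 + Integral(x/cos(x), x)


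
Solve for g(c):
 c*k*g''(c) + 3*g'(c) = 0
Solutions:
 g(c) = C1 + c^(((re(k) - 3)*re(k) + im(k)^2)/(re(k)^2 + im(k)^2))*(C2*sin(3*log(c)*Abs(im(k))/(re(k)^2 + im(k)^2)) + C3*cos(3*log(c)*im(k)/(re(k)^2 + im(k)^2)))


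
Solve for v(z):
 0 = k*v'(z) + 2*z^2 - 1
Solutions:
 v(z) = C1 - 2*z^3/(3*k) + z/k


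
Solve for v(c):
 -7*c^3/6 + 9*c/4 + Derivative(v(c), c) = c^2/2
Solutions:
 v(c) = C1 + 7*c^4/24 + c^3/6 - 9*c^2/8


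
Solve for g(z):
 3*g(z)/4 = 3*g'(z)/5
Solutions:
 g(z) = C1*exp(5*z/4)


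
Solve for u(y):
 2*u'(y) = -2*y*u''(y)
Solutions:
 u(y) = C1 + C2*log(y)


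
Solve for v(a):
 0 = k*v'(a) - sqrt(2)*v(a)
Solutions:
 v(a) = C1*exp(sqrt(2)*a/k)


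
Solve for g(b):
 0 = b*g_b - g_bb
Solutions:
 g(b) = C1 + C2*erfi(sqrt(2)*b/2)


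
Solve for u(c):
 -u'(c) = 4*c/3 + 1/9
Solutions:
 u(c) = C1 - 2*c^2/3 - c/9


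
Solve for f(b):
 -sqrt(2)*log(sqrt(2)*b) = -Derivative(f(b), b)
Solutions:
 f(b) = C1 + sqrt(2)*b*log(b) - sqrt(2)*b + sqrt(2)*b*log(2)/2


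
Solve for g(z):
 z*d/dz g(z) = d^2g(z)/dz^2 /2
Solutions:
 g(z) = C1 + C2*erfi(z)


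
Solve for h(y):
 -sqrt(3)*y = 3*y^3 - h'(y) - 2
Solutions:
 h(y) = C1 + 3*y^4/4 + sqrt(3)*y^2/2 - 2*y


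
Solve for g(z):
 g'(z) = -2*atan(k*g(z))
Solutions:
 Integral(1/atan(_y*k), (_y, g(z))) = C1 - 2*z


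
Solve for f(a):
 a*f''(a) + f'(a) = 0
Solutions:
 f(a) = C1 + C2*log(a)


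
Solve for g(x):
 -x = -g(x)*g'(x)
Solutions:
 g(x) = -sqrt(C1 + x^2)
 g(x) = sqrt(C1 + x^2)


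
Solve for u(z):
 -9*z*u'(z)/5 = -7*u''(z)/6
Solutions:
 u(z) = C1 + C2*erfi(3*sqrt(105)*z/35)


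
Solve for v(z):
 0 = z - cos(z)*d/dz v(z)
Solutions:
 v(z) = C1 + Integral(z/cos(z), z)


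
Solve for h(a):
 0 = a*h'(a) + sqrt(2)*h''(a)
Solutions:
 h(a) = C1 + C2*erf(2^(1/4)*a/2)


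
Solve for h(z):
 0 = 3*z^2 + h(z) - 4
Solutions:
 h(z) = 4 - 3*z^2


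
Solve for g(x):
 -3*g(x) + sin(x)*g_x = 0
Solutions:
 g(x) = C1*(cos(x) - 1)^(3/2)/(cos(x) + 1)^(3/2)


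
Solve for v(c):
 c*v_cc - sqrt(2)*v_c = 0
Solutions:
 v(c) = C1 + C2*c^(1 + sqrt(2))


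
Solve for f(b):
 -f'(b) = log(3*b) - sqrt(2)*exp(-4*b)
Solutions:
 f(b) = C1 - b*log(b) + b*(1 - log(3)) - sqrt(2)*exp(-4*b)/4


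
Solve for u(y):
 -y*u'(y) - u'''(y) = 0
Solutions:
 u(y) = C1 + Integral(C2*airyai(-y) + C3*airybi(-y), y)


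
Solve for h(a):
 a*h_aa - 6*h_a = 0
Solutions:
 h(a) = C1 + C2*a^7


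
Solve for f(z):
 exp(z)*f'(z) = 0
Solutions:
 f(z) = C1


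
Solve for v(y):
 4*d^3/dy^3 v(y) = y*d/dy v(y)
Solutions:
 v(y) = C1 + Integral(C2*airyai(2^(1/3)*y/2) + C3*airybi(2^(1/3)*y/2), y)


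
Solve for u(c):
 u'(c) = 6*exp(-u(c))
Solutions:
 u(c) = log(C1 + 6*c)


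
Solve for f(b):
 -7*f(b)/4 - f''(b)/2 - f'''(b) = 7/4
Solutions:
 f(b) = C1*exp(b*(-2 + (3*sqrt(4011) + 190)^(-1/3) + (3*sqrt(4011) + 190)^(1/3))/12)*sin(sqrt(3)*b*(-(3*sqrt(4011) + 190)^(1/3) + (3*sqrt(4011) + 190)^(-1/3))/12) + C2*exp(b*(-2 + (3*sqrt(4011) + 190)^(-1/3) + (3*sqrt(4011) + 190)^(1/3))/12)*cos(sqrt(3)*b*(-(3*sqrt(4011) + 190)^(1/3) + (3*sqrt(4011) + 190)^(-1/3))/12) + C3*exp(-b*((3*sqrt(4011) + 190)^(-1/3) + 1 + (3*sqrt(4011) + 190)^(1/3))/6) - 1


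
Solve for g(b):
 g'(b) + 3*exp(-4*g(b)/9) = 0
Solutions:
 g(b) = 9*log(-I*(C1 - 4*b/3)^(1/4))
 g(b) = 9*log(I*(C1 - 4*b/3)^(1/4))
 g(b) = 9*log(-(C1 - 4*b/3)^(1/4))
 g(b) = 9*log(C1 - 4*b/3)/4


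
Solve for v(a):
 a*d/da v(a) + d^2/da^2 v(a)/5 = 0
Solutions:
 v(a) = C1 + C2*erf(sqrt(10)*a/2)


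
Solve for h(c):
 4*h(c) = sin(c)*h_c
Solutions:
 h(c) = C1*(cos(c)^2 - 2*cos(c) + 1)/(cos(c)^2 + 2*cos(c) + 1)


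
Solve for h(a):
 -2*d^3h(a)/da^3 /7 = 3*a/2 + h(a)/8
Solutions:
 h(a) = C3*exp(-2^(2/3)*7^(1/3)*a/4) - 12*a + (C1*sin(2^(2/3)*sqrt(3)*7^(1/3)*a/8) + C2*cos(2^(2/3)*sqrt(3)*7^(1/3)*a/8))*exp(2^(2/3)*7^(1/3)*a/8)


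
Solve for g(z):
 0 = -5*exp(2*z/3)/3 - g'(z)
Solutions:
 g(z) = C1 - 5*exp(2*z/3)/2


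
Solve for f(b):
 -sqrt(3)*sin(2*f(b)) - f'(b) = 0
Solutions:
 f(b) = pi - acos((-C1 - exp(4*sqrt(3)*b))/(C1 - exp(4*sqrt(3)*b)))/2
 f(b) = acos((-C1 - exp(4*sqrt(3)*b))/(C1 - exp(4*sqrt(3)*b)))/2


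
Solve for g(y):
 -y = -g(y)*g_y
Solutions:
 g(y) = -sqrt(C1 + y^2)
 g(y) = sqrt(C1 + y^2)


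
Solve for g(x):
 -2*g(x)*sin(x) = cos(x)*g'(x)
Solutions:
 g(x) = C1*cos(x)^2


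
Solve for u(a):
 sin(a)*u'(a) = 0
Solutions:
 u(a) = C1


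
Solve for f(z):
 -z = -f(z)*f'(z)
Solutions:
 f(z) = -sqrt(C1 + z^2)
 f(z) = sqrt(C1 + z^2)


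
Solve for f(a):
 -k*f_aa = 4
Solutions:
 f(a) = C1 + C2*a - 2*a^2/k


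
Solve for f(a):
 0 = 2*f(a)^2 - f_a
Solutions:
 f(a) = -1/(C1 + 2*a)


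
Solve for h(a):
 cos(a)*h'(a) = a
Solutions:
 h(a) = C1 + Integral(a/cos(a), a)


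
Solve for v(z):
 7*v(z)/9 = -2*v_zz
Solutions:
 v(z) = C1*sin(sqrt(14)*z/6) + C2*cos(sqrt(14)*z/6)


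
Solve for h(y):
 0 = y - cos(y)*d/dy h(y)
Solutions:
 h(y) = C1 + Integral(y/cos(y), y)


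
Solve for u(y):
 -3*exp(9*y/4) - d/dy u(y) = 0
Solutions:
 u(y) = C1 - 4*exp(9*y/4)/3


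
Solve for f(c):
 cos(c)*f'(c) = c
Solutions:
 f(c) = C1 + Integral(c/cos(c), c)


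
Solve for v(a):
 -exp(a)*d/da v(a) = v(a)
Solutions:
 v(a) = C1*exp(exp(-a))


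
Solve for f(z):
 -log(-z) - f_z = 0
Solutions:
 f(z) = C1 - z*log(-z) + z


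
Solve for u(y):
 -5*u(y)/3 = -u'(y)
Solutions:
 u(y) = C1*exp(5*y/3)


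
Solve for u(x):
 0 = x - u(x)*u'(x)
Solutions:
 u(x) = -sqrt(C1 + x^2)
 u(x) = sqrt(C1 + x^2)


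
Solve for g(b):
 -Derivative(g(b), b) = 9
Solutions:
 g(b) = C1 - 9*b


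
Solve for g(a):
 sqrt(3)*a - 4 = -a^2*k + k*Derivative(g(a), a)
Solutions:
 g(a) = C1 + a^3/3 + sqrt(3)*a^2/(2*k) - 4*a/k


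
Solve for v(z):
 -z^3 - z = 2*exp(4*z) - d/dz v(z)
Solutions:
 v(z) = C1 + z^4/4 + z^2/2 + exp(4*z)/2


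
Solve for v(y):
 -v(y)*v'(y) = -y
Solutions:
 v(y) = -sqrt(C1 + y^2)
 v(y) = sqrt(C1 + y^2)


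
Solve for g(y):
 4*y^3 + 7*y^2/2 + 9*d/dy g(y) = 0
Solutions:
 g(y) = C1 - y^4/9 - 7*y^3/54


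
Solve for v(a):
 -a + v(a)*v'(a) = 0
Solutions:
 v(a) = -sqrt(C1 + a^2)
 v(a) = sqrt(C1 + a^2)


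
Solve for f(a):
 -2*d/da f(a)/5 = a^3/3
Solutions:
 f(a) = C1 - 5*a^4/24


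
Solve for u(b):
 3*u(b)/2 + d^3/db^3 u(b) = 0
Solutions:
 u(b) = C3*exp(-2^(2/3)*3^(1/3)*b/2) + (C1*sin(2^(2/3)*3^(5/6)*b/4) + C2*cos(2^(2/3)*3^(5/6)*b/4))*exp(2^(2/3)*3^(1/3)*b/4)


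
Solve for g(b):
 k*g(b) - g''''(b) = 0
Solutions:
 g(b) = C1*exp(-b*k^(1/4)) + C2*exp(b*k^(1/4)) + C3*exp(-I*b*k^(1/4)) + C4*exp(I*b*k^(1/4))


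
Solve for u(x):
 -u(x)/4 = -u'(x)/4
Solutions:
 u(x) = C1*exp(x)


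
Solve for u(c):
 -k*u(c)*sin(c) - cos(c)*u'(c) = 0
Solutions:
 u(c) = C1*exp(k*log(cos(c)))


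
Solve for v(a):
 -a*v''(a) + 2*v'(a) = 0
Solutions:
 v(a) = C1 + C2*a^3


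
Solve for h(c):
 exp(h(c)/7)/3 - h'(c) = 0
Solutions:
 h(c) = 7*log(-1/(C1 + c)) + 7*log(21)


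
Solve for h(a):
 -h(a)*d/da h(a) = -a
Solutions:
 h(a) = -sqrt(C1 + a^2)
 h(a) = sqrt(C1 + a^2)


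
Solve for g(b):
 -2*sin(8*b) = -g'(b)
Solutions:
 g(b) = C1 - cos(8*b)/4


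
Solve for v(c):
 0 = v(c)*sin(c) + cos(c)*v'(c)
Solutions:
 v(c) = C1*cos(c)


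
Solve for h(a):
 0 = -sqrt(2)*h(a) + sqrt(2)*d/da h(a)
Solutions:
 h(a) = C1*exp(a)


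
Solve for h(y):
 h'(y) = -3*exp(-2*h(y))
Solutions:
 h(y) = log(-sqrt(C1 - 6*y))
 h(y) = log(C1 - 6*y)/2


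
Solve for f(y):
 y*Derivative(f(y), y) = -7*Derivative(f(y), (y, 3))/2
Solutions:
 f(y) = C1 + Integral(C2*airyai(-2^(1/3)*7^(2/3)*y/7) + C3*airybi(-2^(1/3)*7^(2/3)*y/7), y)


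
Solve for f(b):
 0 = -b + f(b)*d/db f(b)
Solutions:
 f(b) = -sqrt(C1 + b^2)
 f(b) = sqrt(C1 + b^2)


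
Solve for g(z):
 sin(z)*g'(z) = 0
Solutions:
 g(z) = C1


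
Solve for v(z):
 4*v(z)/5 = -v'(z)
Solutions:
 v(z) = C1*exp(-4*z/5)


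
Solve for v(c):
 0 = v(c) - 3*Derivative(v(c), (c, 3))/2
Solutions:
 v(c) = C3*exp(2^(1/3)*3^(2/3)*c/3) + (C1*sin(2^(1/3)*3^(1/6)*c/2) + C2*cos(2^(1/3)*3^(1/6)*c/2))*exp(-2^(1/3)*3^(2/3)*c/6)


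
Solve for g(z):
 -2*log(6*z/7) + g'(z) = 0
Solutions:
 g(z) = C1 + 2*z*log(z) - 2*z + z*log(36/49)


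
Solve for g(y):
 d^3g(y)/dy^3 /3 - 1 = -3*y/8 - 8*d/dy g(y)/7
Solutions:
 g(y) = C1 + C2*sin(2*sqrt(42)*y/7) + C3*cos(2*sqrt(42)*y/7) - 21*y^2/128 + 7*y/8


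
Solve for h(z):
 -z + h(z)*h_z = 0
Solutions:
 h(z) = -sqrt(C1 + z^2)
 h(z) = sqrt(C1 + z^2)


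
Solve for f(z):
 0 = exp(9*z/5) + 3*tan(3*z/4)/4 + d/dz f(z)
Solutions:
 f(z) = C1 - 5*exp(9*z/5)/9 + log(cos(3*z/4))


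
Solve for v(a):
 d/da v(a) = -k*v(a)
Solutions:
 v(a) = C1*exp(-a*k)


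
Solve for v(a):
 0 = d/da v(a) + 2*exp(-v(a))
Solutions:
 v(a) = log(C1 - 2*a)


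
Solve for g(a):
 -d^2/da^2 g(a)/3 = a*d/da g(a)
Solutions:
 g(a) = C1 + C2*erf(sqrt(6)*a/2)


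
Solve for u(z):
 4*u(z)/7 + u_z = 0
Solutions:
 u(z) = C1*exp(-4*z/7)


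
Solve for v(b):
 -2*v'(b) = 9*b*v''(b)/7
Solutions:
 v(b) = C1 + C2/b^(5/9)


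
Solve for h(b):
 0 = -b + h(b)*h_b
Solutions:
 h(b) = -sqrt(C1 + b^2)
 h(b) = sqrt(C1 + b^2)


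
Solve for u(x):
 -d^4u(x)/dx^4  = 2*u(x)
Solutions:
 u(x) = (C1*sin(2^(3/4)*x/2) + C2*cos(2^(3/4)*x/2))*exp(-2^(3/4)*x/2) + (C3*sin(2^(3/4)*x/2) + C4*cos(2^(3/4)*x/2))*exp(2^(3/4)*x/2)


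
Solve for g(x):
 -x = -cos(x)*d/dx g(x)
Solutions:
 g(x) = C1 + Integral(x/cos(x), x)


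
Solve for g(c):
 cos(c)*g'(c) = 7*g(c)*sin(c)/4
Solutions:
 g(c) = C1/cos(c)^(7/4)


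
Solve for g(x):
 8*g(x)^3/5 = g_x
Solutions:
 g(x) = -sqrt(10)*sqrt(-1/(C1 + 8*x))/2
 g(x) = sqrt(10)*sqrt(-1/(C1 + 8*x))/2


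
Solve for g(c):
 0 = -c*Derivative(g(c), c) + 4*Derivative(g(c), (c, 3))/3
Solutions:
 g(c) = C1 + Integral(C2*airyai(6^(1/3)*c/2) + C3*airybi(6^(1/3)*c/2), c)


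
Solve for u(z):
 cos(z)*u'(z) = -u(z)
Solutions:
 u(z) = C1*sqrt(sin(z) - 1)/sqrt(sin(z) + 1)


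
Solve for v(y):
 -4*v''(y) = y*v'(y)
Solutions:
 v(y) = C1 + C2*erf(sqrt(2)*y/4)


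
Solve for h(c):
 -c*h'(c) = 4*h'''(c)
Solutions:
 h(c) = C1 + Integral(C2*airyai(-2^(1/3)*c/2) + C3*airybi(-2^(1/3)*c/2), c)


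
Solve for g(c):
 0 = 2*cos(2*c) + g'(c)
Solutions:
 g(c) = C1 - sin(2*c)


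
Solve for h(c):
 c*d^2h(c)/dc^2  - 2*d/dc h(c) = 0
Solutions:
 h(c) = C1 + C2*c^3


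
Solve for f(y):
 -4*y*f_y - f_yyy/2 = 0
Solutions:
 f(y) = C1 + Integral(C2*airyai(-2*y) + C3*airybi(-2*y), y)


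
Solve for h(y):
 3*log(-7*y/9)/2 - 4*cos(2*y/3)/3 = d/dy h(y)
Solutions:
 h(y) = C1 + 3*y*log(-y)/2 - 3*y*log(3) - 3*y/2 + 3*y*log(7)/2 - 2*sin(2*y/3)


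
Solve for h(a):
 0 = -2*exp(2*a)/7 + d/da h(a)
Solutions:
 h(a) = C1 + exp(2*a)/7


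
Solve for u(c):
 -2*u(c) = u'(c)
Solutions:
 u(c) = C1*exp(-2*c)


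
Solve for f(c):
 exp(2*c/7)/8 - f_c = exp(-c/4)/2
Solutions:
 f(c) = C1 + 7*exp(2*c/7)/16 + 2*exp(-c/4)


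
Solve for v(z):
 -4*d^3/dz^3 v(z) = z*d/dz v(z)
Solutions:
 v(z) = C1 + Integral(C2*airyai(-2^(1/3)*z/2) + C3*airybi(-2^(1/3)*z/2), z)


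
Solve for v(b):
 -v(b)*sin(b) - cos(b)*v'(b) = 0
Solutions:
 v(b) = C1*cos(b)


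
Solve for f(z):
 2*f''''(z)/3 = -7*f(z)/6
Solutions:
 f(z) = (C1*sin(7^(1/4)*z/2) + C2*cos(7^(1/4)*z/2))*exp(-7^(1/4)*z/2) + (C3*sin(7^(1/4)*z/2) + C4*cos(7^(1/4)*z/2))*exp(7^(1/4)*z/2)


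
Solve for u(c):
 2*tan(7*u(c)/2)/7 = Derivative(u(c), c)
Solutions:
 u(c) = -2*asin(C1*exp(c))/7 + 2*pi/7
 u(c) = 2*asin(C1*exp(c))/7


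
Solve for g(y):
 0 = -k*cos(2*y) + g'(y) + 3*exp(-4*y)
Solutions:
 g(y) = C1 + k*sin(2*y)/2 + 3*exp(-4*y)/4


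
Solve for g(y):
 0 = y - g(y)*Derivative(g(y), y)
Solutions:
 g(y) = -sqrt(C1 + y^2)
 g(y) = sqrt(C1 + y^2)


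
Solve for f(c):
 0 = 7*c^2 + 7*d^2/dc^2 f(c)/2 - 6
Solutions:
 f(c) = C1 + C2*c - c^4/6 + 6*c^2/7


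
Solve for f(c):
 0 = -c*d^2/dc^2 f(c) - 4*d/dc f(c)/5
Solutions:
 f(c) = C1 + C2*c^(1/5)


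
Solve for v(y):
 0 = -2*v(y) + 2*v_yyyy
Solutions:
 v(y) = C1*exp(-y) + C2*exp(y) + C3*sin(y) + C4*cos(y)


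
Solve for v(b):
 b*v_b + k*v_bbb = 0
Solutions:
 v(b) = C1 + Integral(C2*airyai(b*(-1/k)^(1/3)) + C3*airybi(b*(-1/k)^(1/3)), b)


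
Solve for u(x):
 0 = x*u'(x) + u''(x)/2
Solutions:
 u(x) = C1 + C2*erf(x)


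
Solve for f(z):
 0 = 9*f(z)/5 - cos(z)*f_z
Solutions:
 f(z) = C1*(sin(z) + 1)^(9/10)/(sin(z) - 1)^(9/10)


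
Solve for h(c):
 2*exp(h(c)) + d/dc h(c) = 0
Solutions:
 h(c) = log(1/(C1 + 2*c))


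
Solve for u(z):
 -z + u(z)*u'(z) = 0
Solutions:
 u(z) = -sqrt(C1 + z^2)
 u(z) = sqrt(C1 + z^2)


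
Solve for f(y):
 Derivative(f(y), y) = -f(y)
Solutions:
 f(y) = C1*exp(-y)


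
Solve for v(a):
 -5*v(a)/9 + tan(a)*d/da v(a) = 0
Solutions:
 v(a) = C1*sin(a)^(5/9)


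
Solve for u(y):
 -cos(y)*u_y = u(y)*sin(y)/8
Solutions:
 u(y) = C1*cos(y)^(1/8)


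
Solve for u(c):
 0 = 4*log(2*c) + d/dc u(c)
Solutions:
 u(c) = C1 - 4*c*log(c) - c*log(16) + 4*c


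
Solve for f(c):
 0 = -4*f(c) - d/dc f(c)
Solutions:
 f(c) = C1*exp(-4*c)


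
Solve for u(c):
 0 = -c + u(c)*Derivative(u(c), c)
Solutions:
 u(c) = -sqrt(C1 + c^2)
 u(c) = sqrt(C1 + c^2)


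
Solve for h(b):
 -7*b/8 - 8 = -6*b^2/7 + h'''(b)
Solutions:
 h(b) = C1 + C2*b + C3*b^2 + b^5/70 - 7*b^4/192 - 4*b^3/3
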